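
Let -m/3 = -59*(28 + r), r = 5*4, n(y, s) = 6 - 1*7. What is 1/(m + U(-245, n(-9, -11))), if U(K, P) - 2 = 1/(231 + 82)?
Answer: 313/2659875 ≈ 0.00011767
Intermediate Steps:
n(y, s) = -1 (n(y, s) = 6 - 7 = -1)
U(K, P) = 627/313 (U(K, P) = 2 + 1/(231 + 82) = 2 + 1/313 = 627/313)
r = 20
m = 8496 (m = -(-177)*(28 + 20) = -(-177)*48 = -3*(-2832) = 8496)
1/(m + U(-245, n(-9, -11))) = 1/(8496 + 627/313) = 1/(2659875/313) = 313/2659875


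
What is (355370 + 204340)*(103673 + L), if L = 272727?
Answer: 210674844000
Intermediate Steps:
(355370 + 204340)*(103673 + L) = (355370 + 204340)*(103673 + 272727) = 559710*376400 = 210674844000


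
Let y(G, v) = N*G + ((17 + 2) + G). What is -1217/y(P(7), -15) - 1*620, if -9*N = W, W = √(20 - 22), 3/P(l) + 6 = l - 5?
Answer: 4*(-155*√2 + 37596*I)/(√2 - 219*I) ≈ -686.68 + 0.43061*I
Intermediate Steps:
P(l) = 3/(-11 + l) (P(l) = 3/(-6 + (l - 5)) = 3/(-6 + (-5 + l)) = 3/(-11 + l))
W = I*√2 (W = √(-2) = I*√2 ≈ 1.4142*I)
N = -I*√2/9 ≈ -0.15713*I
y(G, v) = 19 + G - I*G*√2/9 (y(G, v) = (-I*√2/9)*G + ((17 + 2) + G) = -I*G*√2/9 + (19 + G) = 19 + G - I*G*√2/9)
-1217/y(P(7), -15) - 1*620 = -1217/(19 + 3/(-11 + 7) - I*3/(-11 + 7)*√2/9) - 1*620 = -1217/(19 + 3/(-4) - I*3/(-4)*√2/9) - 620 = -1217/(19 + 3*(-¼) - I*3*(-¼)*√2/9) - 620 = -1217/(19 - ¾ - ⅑*I*(-¾)*√2) - 620 = -1217/(19 - ¾ + I*√2/12) - 620 = -1217/(73/4 + I*√2/12) - 620 = -620 - 1217/(73/4 + I*√2/12)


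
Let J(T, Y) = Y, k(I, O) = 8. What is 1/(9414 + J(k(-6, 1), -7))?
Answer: 1/9407 ≈ 0.00010630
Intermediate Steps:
1/(9414 + J(k(-6, 1), -7)) = 1/(9414 - 7) = 1/9407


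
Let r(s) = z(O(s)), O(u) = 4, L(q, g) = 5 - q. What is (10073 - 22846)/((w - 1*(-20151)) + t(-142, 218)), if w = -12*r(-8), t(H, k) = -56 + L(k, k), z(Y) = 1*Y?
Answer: -12773/19834 ≈ -0.64400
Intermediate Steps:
z(Y) = Y
r(s) = 4
t(H, k) = -51 - k (t(H, k) = -56 + (5 - k) = -51 - k)
w = -48 (w = -12*4 = -48)
(10073 - 22846)/((w - 1*(-20151)) + t(-142, 218)) = (10073 - 22846)/((-48 - 1*(-20151)) + (-51 - 1*218)) = -12773/((-48 + 20151) + (-51 - 218)) = -12773/(20103 - 269) = -12773/19834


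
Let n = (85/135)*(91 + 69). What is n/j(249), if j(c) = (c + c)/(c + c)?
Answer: 2720/27 ≈ 100.74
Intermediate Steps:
j(c) = 1 (j(c) = (2*c)/((2*c)) = (2*c)*(1/(2*c)) = 1)
n = 2720/27 (n = (85*(1/135))*160 = (17/27)*160 = 2720/27 ≈ 100.74)
n/j(249) = (2720/27)/1 = (2720/27)*1 = 2720/27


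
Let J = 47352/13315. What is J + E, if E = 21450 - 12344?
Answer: 121293742/13315 ≈ 9109.6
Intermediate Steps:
E = 9106
J = 47352/13315 (J = 47352*(1/13315) = 47352/13315 ≈ 3.5563)
J + E = 47352/13315 + 9106 = 121293742/13315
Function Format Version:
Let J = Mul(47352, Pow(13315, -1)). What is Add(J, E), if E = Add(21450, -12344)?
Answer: Rational(121293742, 13315) ≈ 9109.6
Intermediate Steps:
E = 9106
J = Rational(47352, 13315) (J = Mul(47352, Rational(1, 13315)) = Rational(47352, 13315) ≈ 3.5563)
Add(J, E) = Add(Rational(47352, 13315), 9106) = Rational(121293742, 13315)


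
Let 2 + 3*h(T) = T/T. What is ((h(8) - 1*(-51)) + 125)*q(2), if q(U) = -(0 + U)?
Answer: -1054/3 ≈ -351.33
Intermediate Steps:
h(T) = -⅓ (h(T) = -⅔ + (T/T)/3 = -⅔ + (⅓)*1 = -⅔ + ⅓ = -⅓)
q(U) = -U
((h(8) - 1*(-51)) + 125)*q(2) = ((-⅓ - 1*(-51)) + 125)*(-1*2) = ((-⅓ + 51) + 125)*(-2) = (152/3 + 125)*(-2) = (527/3)*(-2) = -1054/3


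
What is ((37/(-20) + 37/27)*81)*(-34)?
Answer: 13209/10 ≈ 1320.9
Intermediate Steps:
((37/(-20) + 37/27)*81)*(-34) = ((37*(-1/20) + 37*(1/27))*81)*(-34) = ((-37/20 + 37/27)*81)*(-34) = -259/540*81*(-34) = -777/20*(-34) = 13209/10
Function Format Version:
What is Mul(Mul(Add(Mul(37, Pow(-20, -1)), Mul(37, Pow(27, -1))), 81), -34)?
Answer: Rational(13209, 10) ≈ 1320.9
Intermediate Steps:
Mul(Mul(Add(Mul(37, Pow(-20, -1)), Mul(37, Pow(27, -1))), 81), -34) = Mul(Mul(Add(Mul(37, Rational(-1, 20)), Mul(37, Rational(1, 27))), 81), -34) = Mul(Mul(Add(Rational(-37, 20), Rational(37, 27)), 81), -34) = Mul(Mul(Rational(-259, 540), 81), -34) = Mul(Rational(-777, 20), -34) = Rational(13209, 10)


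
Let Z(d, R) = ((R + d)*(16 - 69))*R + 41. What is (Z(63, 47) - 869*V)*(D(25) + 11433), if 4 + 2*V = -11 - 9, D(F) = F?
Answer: -3019652778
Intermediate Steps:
V = -12 (V = -2 + (-11 - 9)/2 = -2 + (1/2)*(-20) = -2 - 10 = -12)
Z(d, R) = 41 + R*(-53*R - 53*d) (Z(d, R) = ((R + d)*(-53))*R + 41 = (-53*R - 53*d)*R + 41 = R*(-53*R - 53*d) + 41 = 41 + R*(-53*R - 53*d))
(Z(63, 47) - 869*V)*(D(25) + 11433) = ((41 - 53*47**2 - 53*47*63) - 869*(-12))*(25 + 11433) = ((41 - 53*2209 - 156933) + 10428)*11458 = ((41 - 117077 - 156933) + 10428)*11458 = (-273969 + 10428)*11458 = -263541*11458 = -3019652778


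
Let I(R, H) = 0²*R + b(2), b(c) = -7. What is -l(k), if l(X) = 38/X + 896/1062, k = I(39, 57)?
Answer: 17042/3717 ≈ 4.5849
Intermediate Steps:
I(R, H) = -7 (I(R, H) = 0²*R - 7 = 0*R - 7 = 0 - 7 = -7)
k = -7
l(X) = 448/531 + 38/X (l(X) = 38/X + 896*(1/1062) = 38/X + 448/531 = 448/531 + 38/X)
-l(k) = -(448/531 + 38/(-7)) = -(448/531 + 38*(-⅐)) = -(448/531 - 38/7) = -1*(-17042/3717) = 17042/3717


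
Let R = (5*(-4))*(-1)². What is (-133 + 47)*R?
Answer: 1720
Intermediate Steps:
R = -20 (R = -20*1 = -20)
(-133 + 47)*R = (-133 + 47)*(-20) = -86*(-20) = 1720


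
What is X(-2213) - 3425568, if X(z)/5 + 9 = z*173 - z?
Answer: -5328793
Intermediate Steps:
X(z) = -45 + 860*z (X(z) = -45 + 5*(z*173 - z) = -45 + 5*(173*z - z) = -45 + 5*(172*z) = -45 + 860*z)
X(-2213) - 3425568 = (-45 + 860*(-2213)) - 3425568 = (-45 - 1903180) - 3425568 = -1903225 - 3425568 = -5328793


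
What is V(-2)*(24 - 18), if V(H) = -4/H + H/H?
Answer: 18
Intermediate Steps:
V(H) = 1 - 4/H (V(H) = -4/H + 1 = 1 - 4/H)
V(-2)*(24 - 18) = ((-4 - 2)/(-2))*(24 - 18) = -½*(-6)*6 = 3*6 = 18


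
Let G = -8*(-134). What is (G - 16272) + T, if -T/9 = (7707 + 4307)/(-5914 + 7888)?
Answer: -5018821/329 ≈ -15255.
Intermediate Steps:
T = -18021/329 (T = -9*(7707 + 4307)/(-5914 + 7888) = -108126/1974 = -9*6007/987 = -18021/329 ≈ -54.775)
G = 1072
(G - 16272) + T = (1072 - 16272) - 18021/329 = -15200 - 18021/329 = -5018821/329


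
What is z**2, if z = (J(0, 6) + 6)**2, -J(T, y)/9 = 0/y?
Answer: 1296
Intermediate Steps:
J(T, y) = 0 (J(T, y) = -0/y = -9*0 = 0)
z = 36 (z = (0 + 6)**2 = 6**2 = 36)
z**2 = 36**2 = 1296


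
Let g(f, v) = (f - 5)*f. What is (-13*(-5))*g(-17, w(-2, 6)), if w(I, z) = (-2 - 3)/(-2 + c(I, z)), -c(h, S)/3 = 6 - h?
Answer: 24310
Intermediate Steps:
c(h, S) = -18 + 3*h (c(h, S) = -3*(6 - h) = -18 + 3*h)
w(I, z) = -5/(-20 + 3*I) (w(I, z) = (-2 - 3)/(-2 + (-18 + 3*I)) = -5/(-20 + 3*I))
g(f, v) = f*(-5 + f) (g(f, v) = (-5 + f)*f = f*(-5 + f))
(-13*(-5))*g(-17, w(-2, 6)) = (-13*(-5))*(-17*(-5 - 17)) = 65*(-17*(-22)) = 65*374 = 24310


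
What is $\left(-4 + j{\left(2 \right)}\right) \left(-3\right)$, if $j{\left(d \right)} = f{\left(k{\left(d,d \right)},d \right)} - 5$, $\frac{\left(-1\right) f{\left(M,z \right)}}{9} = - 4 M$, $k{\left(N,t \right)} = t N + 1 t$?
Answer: $-621$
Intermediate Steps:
$k{\left(N,t \right)} = t + N t$ ($k{\left(N,t \right)} = N t + t = t + N t$)
$f{\left(M,z \right)} = 36 M$ ($f{\left(M,z \right)} = - 9 \left(- 4 M\right) = 36 M$)
$j{\left(d \right)} = -5 + 36 d \left(1 + d\right)$ ($j{\left(d \right)} = 36 d \left(1 + d\right) - 5 = -5 + 36 d \left(1 + d\right)$)
$\left(-4 + j{\left(2 \right)}\right) \left(-3\right) = \left(-4 - \left(5 - 72 \left(1 + 2\right)\right)\right) \left(-3\right) = \left(-4 - \left(5 - 216\right)\right) \left(-3\right) = \left(-4 + \left(-5 + 216\right)\right) \left(-3\right) = \left(-4 + 211\right) \left(-3\right) = 207 \left(-3\right) = -621$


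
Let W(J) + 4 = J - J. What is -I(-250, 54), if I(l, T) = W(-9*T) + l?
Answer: 254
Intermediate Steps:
W(J) = -4 (W(J) = -4 + (J - J) = -4 + 0 = -4)
I(l, T) = -4 + l
-I(-250, 54) = -(-4 - 250) = -1*(-254) = 254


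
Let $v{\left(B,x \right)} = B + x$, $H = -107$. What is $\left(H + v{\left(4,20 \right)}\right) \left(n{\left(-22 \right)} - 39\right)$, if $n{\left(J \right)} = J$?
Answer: $5063$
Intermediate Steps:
$\left(H + v{\left(4,20 \right)}\right) \left(n{\left(-22 \right)} - 39\right) = \left(-107 + \left(4 + 20\right)\right) \left(-22 - 39\right) = \left(-107 + 24\right) \left(-61\right) = \left(-83\right) \left(-61\right) = 5063$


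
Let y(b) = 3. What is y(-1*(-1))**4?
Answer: 81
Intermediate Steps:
y(-1*(-1))**4 = 3**4 = 81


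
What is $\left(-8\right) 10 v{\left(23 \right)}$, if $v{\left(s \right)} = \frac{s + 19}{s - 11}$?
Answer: $-280$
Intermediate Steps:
$v{\left(s \right)} = \frac{19 + s}{-11 + s}$
$\left(-8\right) 10 v{\left(23 \right)} = \left(-8\right) 10 \frac{19 + 23}{-11 + 23} = - 80 \cdot \frac{1}{12} \cdot 42 = \left(-80\right) \frac{7}{2} = -280$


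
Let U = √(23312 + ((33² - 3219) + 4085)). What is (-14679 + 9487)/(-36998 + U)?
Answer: 192093616/1368826737 + 5192*√25267/1368826737 ≈ 0.14094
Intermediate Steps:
U = √25267 (U = √(23312 + ((1089 - 3219) + 4085)) = √(23312 + (-2130 + 4085)) = √(23312 + 1955) = √25267 ≈ 158.96)
(-14679 + 9487)/(-36998 + U) = (-14679 + 9487)/(-36998 + √25267) = -5192/(-36998 + √25267)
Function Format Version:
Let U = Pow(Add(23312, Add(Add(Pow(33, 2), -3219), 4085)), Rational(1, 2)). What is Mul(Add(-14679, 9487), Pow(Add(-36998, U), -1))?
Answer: Add(Rational(192093616, 1368826737), Mul(Rational(5192, 1368826737), Pow(25267, Rational(1, 2)))) ≈ 0.14094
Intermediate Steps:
U = Pow(25267, Rational(1, 2)) (U = Pow(Add(23312, Add(Add(1089, -3219), 4085)), Rational(1, 2)) = Pow(Add(23312, Add(-2130, 4085)), Rational(1, 2)) = Pow(Add(23312, 1955), Rational(1, 2)) = Pow(25267, Rational(1, 2)) ≈ 158.96)
Mul(Add(-14679, 9487), Pow(Add(-36998, U), -1)) = Mul(Add(-14679, 9487), Pow(Add(-36998, Pow(25267, Rational(1, 2))), -1)) = Mul(-5192, Pow(Add(-36998, Pow(25267, Rational(1, 2))), -1))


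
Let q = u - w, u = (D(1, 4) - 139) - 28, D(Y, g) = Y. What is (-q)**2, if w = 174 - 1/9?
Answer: 9357481/81 ≈ 1.1552e+5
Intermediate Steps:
w = 1565/9 (w = 174 - 1*1/9 = 174 - 1/9 = 1565/9 ≈ 173.89)
u = -166 (u = (1 - 139) - 28 = -138 - 28 = -166)
q = -3059/9 (q = -166 - 1*1565/9 = -166 - 1565/9 = -3059/9 ≈ -339.89)
(-q)**2 = (-1*(-3059/9))**2 = (3059/9)**2 = 9357481/81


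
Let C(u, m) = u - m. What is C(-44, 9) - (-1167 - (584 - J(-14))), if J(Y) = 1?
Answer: 1697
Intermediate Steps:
C(-44, 9) - (-1167 - (584 - J(-14))) = (-44 - 1*9) - (-1167 - (584 - 1*1)) = (-44 - 9) - (-1167 - (584 - 1)) = -53 - (-1167 - 1*583) = -53 - (-1167 - 583) = -53 - 1*(-1750) = -53 + 1750 = 1697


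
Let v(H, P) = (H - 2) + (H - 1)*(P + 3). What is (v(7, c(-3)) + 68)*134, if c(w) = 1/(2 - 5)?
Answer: 11926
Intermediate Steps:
c(w) = -1/3 (c(w) = 1/(-3) = -1/3)
v(H, P) = -2 + H + (-1 + H)*(3 + P) (v(H, P) = (-2 + H) + (-1 + H)*(3 + P) = -2 + H + (-1 + H)*(3 + P))
(v(7, c(-3)) + 68)*134 = ((-5 - 1*(-1/3) + 4*7 + 7*(-1/3)) + 68)*134 = ((-5 + 1/3 + 28 - 7/3) + 68)*134 = (21 + 68)*134 = 89*134 = 11926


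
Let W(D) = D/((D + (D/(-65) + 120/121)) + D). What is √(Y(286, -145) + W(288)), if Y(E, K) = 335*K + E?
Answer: I*√1700051715506581/187633 ≈ 219.75*I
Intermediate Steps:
W(D) = D/(120/121 + 129*D/65) (W(D) = D/((D + (D*(-1/65) + 120*(1/121))) + D) = D/((D + (-D/65 + 120/121)) + D) = D/((D + (120/121 - D/65)) + D) = D/((120/121 + 64*D/65) + D) = D/(120/121 + 129*D/65))
Y(E, K) = E + 335*K
√(Y(286, -145) + W(288)) = √((286 + 335*(-145)) + (7865/3)*288/(2600 + 5203*288)) = √((286 - 48575) + (7865/3)*288/(2600 + 1498464)) = √(-48289 + (7865/3)*288/1501064) = √(-48289 + (7865/3)*288*(1/1501064)) = √(-48289 + 94380/187633) = √(-9060515557/187633) = I*√1700051715506581/187633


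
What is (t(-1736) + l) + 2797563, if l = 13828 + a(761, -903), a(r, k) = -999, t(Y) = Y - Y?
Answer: 2810392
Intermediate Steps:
t(Y) = 0
l = 12829 (l = 13828 - 999 = 12829)
(t(-1736) + l) + 2797563 = (0 + 12829) + 2797563 = 12829 + 2797563 = 2810392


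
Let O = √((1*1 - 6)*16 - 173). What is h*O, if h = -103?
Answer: -103*I*√253 ≈ -1638.3*I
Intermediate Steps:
O = I*√253 (O = √((1 - 6)*16 - 173) = √(-5*16 - 173) = √(-80 - 173) = √(-253) = I*√253 ≈ 15.906*I)
h*O = -103*I*√253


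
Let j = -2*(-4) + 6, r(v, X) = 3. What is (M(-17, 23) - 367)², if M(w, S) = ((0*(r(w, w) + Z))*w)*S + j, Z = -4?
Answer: 124609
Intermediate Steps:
j = 14 (j = 8 + 6 = 14)
M(w, S) = 14 (M(w, S) = ((0*(3 - 4))*w)*S + 14 = ((0*(-1))*w)*S + 14 = (0*w)*S + 14 = 0*S + 14 = 0 + 14 = 14)
(M(-17, 23) - 367)² = (14 - 367)² = (-353)² = 124609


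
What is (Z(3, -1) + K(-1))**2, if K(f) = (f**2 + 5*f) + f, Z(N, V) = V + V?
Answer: 49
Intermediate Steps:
Z(N, V) = 2*V
K(f) = f**2 + 6*f
(Z(3, -1) + K(-1))**2 = (2*(-1) - (6 - 1))**2 = (-2 - 1*5)**2 = (-2 - 5)**2 = (-7)**2 = 49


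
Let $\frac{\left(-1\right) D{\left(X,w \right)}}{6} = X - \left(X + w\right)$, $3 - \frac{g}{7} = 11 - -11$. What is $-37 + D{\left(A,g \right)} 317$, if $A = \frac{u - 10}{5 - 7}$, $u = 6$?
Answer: $-253003$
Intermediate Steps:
$A = 2$ ($A = \frac{6 - 10}{5 - 7} = - \frac{4}{-2} = \left(-4\right) \left(- \frac{1}{2}\right) = 2$)
$g = -133$ ($g = 21 - 7 \left(11 - -11\right) = 21 - 7 \left(11 + 11\right) = 21 - 154 = -133$)
$D{\left(X,w \right)} = 6 w$ ($D{\left(X,w \right)} = - 6 \left(X - \left(X + w\right)\right) = - 6 \left(- w\right) = 6 w$)
$-37 + D{\left(A,g \right)} 317 = -37 + 6 \left(-133\right) 317 = -37 - 252966 = -253003$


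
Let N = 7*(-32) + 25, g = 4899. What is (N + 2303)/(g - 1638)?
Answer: 2104/3261 ≈ 0.64520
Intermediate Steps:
N = -199 (N = -224 + 25 = -199)
(N + 2303)/(g - 1638) = (-199 + 2303)/(4899 - 1638) = 2104/3261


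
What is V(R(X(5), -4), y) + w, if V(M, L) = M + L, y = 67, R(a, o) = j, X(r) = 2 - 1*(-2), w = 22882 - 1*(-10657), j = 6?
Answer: 33612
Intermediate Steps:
w = 33539 (w = 22882 + 10657 = 33539)
X(r) = 4 (X(r) = 2 + 2 = 4)
R(a, o) = 6
V(M, L) = L + M
V(R(X(5), -4), y) + w = (67 + 6) + 33539 = 73 + 33539 = 33612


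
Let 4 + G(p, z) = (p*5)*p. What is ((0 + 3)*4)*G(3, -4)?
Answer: 492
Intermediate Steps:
G(p, z) = -4 + 5*p**2 (G(p, z) = -4 + (p*5)*p = -4 + (5*p)*p = -4 + 5*p**2)
((0 + 3)*4)*G(3, -4) = ((0 + 3)*4)*(-4 + 5*3**2) = (3*4)*(-4 + 5*9) = 12*(-4 + 45) = 12*41 = 492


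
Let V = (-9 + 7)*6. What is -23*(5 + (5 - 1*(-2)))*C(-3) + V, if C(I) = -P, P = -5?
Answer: -1392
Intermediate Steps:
C(I) = 5 (C(I) = -1*(-5) = 5)
V = -12 (V = -2*6 = -12)
-23*(5 + (5 - 1*(-2)))*C(-3) + V = -23*(5 + (5 - 1*(-2)))*5 - 12 = -23*(5 + (5 + 2))*5 - 12 = -23*(5 + 7)*5 - 12 = -276*5 - 12 = -23*60 - 12 = -1380 - 12 = -1392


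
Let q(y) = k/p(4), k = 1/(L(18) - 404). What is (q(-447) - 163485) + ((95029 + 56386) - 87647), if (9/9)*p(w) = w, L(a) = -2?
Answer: -161940409/1624 ≈ -99717.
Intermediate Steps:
p(w) = w
k = -1/406 (k = 1/(-2 - 404) = 1/(-406) = -1/406 ≈ -0.0024631)
q(y) = -1/1624 (q(y) = -1/406/4 = -1/406*¼ = -1/1624)
(q(-447) - 163485) + ((95029 + 56386) - 87647) = (-1/1624 - 163485) + ((95029 + 56386) - 87647) = -265499641/1624 + (151415 - 87647) = -265499641/1624 + 63768 = -161940409/1624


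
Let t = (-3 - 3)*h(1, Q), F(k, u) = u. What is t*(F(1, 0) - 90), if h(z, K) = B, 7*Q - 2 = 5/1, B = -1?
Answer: -540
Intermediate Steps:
Q = 1 (Q = 2/7 + (5/1)/7 = 2/7 + (5*1)/7 = 2/7 + (⅐)*5 = 2/7 + 5/7 = 1)
h(z, K) = -1
t = 6 (t = (-3 - 3)*(-1) = -6*(-1) = 6)
t*(F(1, 0) - 90) = 6*(0 - 90) = 6*(-90) = -540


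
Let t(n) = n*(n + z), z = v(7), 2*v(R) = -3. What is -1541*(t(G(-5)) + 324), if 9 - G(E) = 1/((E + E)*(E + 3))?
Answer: -240813611/400 ≈ -6.0203e+5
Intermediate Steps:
v(R) = -3/2 (v(R) = (1/2)*(-3) = -3/2)
z = -3/2 ≈ -1.5000
G(E) = 9 - 1/(2*E*(3 + E)) (G(E) = 9 - 1/((E + E)*(E + 3)) = 9 - 1/((2*E)*(3 + E)) = 9 - 1/(2*E*(3 + E)))
t(n) = n*(-3/2 + n) (t(n) = n*(n - 3/2) = n*(-3/2 + n))
-1541*(t(G(-5)) + 324) = -1541*(((1/2)*(-1 + 18*(-5)**2 + 54*(-5))/(-5*(3 - 5)))*(-3 + 2*((1/2)*(-1 + 18*(-5)**2 + 54*(-5))/(-5*(3 - 5))))/2 + 324) = -1541*(((1/2)*(-1/5)*(-1 + 18*25 - 270)/(-2))*(-3 + 2*((1/2)*(-1/5)*(-1 + 18*25 - 270)/(-2)))/2 + 324) = -1541*(((1/2)*(-1/5)*(-1/2)*(-1 + 450 - 270))*(-3 + 2*((1/2)*(-1/5)*(-1/2)*(-1 + 450 - 270)))/2 + 324) = -1541*(((1/2)*(-1/5)*(-1/2)*179)*(-3 + 2*((1/2)*(-1/5)*(-1/2)*179))/2 + 324) = -1541*((1/2)*(179/20)*(-3 + 2*(179/20)) + 324) = -1541*((1/2)*(179/20)*(-3 + 179/10) + 324) = -1541*((1/2)*(179/20)*(149/10) + 324) = -1541*(26671/400 + 324) = -1541*156271/400 = -240813611/400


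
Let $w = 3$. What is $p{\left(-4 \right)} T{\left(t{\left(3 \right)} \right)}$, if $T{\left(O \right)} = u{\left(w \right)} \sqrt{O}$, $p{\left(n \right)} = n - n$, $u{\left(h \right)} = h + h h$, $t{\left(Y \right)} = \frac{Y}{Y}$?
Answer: $0$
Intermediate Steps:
$t{\left(Y \right)} = 1$
$u{\left(h \right)} = h + h^{2}$
$p{\left(n \right)} = 0$
$T{\left(O \right)} = 12 \sqrt{O}$ ($T{\left(O \right)} = 3 \left(1 + 3\right) \sqrt{O} = 3 \cdot 4 \sqrt{O} = 12 \sqrt{O}$)
$p{\left(-4 \right)} T{\left(t{\left(3 \right)} \right)} = 0 \cdot 12 \sqrt{1} = 0 \cdot 12 \cdot 1 = 0 \cdot 12 = 0$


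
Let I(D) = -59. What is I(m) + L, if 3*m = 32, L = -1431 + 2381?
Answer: 891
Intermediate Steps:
L = 950
m = 32/3 (m = (⅓)*32 = 32/3 ≈ 10.667)
I(m) + L = -59 + 950 = 891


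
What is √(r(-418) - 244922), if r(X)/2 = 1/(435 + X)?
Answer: 2*I*√17695606/17 ≈ 494.9*I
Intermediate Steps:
r(X) = 2/(435 + X)
√(r(-418) - 244922) = √(2/(435 - 418) - 244922) = √(2/17 - 244922) = √(-4163672/17) = 2*I*√17695606/17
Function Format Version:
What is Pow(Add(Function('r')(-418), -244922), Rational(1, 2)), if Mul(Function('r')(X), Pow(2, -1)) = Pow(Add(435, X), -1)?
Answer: Mul(Rational(2, 17), I, Pow(17695606, Rational(1, 2))) ≈ Mul(494.90, I)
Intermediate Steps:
Function('r')(X) = Mul(2, Pow(Add(435, X), -1))
Pow(Add(Function('r')(-418), -244922), Rational(1, 2)) = Pow(Add(Mul(2, Pow(Add(435, -418), -1)), -244922), Rational(1, 2)) = Pow(Add(Mul(2, Pow(17, -1)), -244922), Rational(1, 2)) = Pow(Add(Mul(2, Rational(1, 17)), -244922), Rational(1, 2)) = Pow(Add(Rational(2, 17), -244922), Rational(1, 2)) = Pow(Rational(-4163672, 17), Rational(1, 2)) = Mul(Rational(2, 17), I, Pow(17695606, Rational(1, 2)))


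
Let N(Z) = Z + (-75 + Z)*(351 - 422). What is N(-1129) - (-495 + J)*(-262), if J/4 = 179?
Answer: 142257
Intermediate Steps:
J = 716 (J = 4*179 = 716)
N(Z) = 5325 - 70*Z (N(Z) = Z + (-75 + Z)*(-71) = Z + (5325 - 71*Z) = 5325 - 70*Z)
N(-1129) - (-495 + J)*(-262) = (5325 - 70*(-1129)) - (-495 + 716)*(-262) = (5325 + 79030) - 221*(-262) = 84355 - 1*(-57902) = 84355 + 57902 = 142257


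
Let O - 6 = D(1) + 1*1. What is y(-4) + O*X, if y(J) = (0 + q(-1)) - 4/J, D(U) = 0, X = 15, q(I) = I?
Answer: 105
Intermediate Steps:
y(J) = -1 - 4/J (y(J) = (0 - 1) - 4/J = -1 - 4/J)
O = 7 (O = 6 + (0 + 1*1) = 6 + (0 + 1) = 6 + 1 = 7)
y(-4) + O*X = (-4 - 1*(-4))/(-4) + 7*15 = -(-4 + 4)/4 + 105 = -¼*0 + 105 = 0 + 105 = 105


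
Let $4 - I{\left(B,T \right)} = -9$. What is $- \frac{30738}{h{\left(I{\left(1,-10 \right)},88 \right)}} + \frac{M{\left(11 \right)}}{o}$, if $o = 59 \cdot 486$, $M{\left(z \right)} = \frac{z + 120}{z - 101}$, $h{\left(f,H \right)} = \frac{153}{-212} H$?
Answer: $\frac{233566049683}{482583420} \approx 483.99$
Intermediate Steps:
$I{\left(B,T \right)} = 13$ ($I{\left(B,T \right)} = 4 - -9 = 4 + 9 = 13$)
$h{\left(f,H \right)} = - \frac{153 H}{212}$ ($h{\left(f,H \right)} = 153 \left(- \frac{1}{212}\right) H = - \frac{153 H}{212}$)
$M{\left(z \right)} = \frac{120 + z}{-101 + z}$
$o = 28674$
$- \frac{30738}{h{\left(I{\left(1,-10 \right)},88 \right)}} + \frac{M{\left(11 \right)}}{o} = - \frac{30738}{\left(- \frac{153}{212}\right) 88} + \frac{\frac{1}{-101 + 11} \left(120 + 11\right)}{28674} = - \frac{30738}{- \frac{3366}{53}} + \frac{1}{-90} \cdot 131 \cdot \frac{1}{28674} = \left(-30738\right) \left(- \frac{53}{3366}\right) + \left(- \frac{1}{90}\right) 131 \cdot \frac{1}{28674} = \frac{271519}{561} - \frac{131}{2580660} = \frac{233566049683}{482583420}$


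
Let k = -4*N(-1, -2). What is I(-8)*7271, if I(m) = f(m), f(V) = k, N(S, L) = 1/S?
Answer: 29084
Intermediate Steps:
k = 4 (k = -4/(-1) = -4*(-1) = 4)
f(V) = 4
I(m) = 4
I(-8)*7271 = 4*7271 = 29084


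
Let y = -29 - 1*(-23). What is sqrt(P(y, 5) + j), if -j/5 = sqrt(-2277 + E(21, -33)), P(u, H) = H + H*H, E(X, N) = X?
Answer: sqrt(30 - 20*I*sqrt(141)) ≈ 11.605 - 10.232*I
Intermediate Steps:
y = -6 (y = -29 + 23 = -6)
P(u, H) = H + H**2
j = -20*I*sqrt(141) (j = -5*sqrt(-2277 + 21) = -20*I*sqrt(141) ≈ -237.49*I)
sqrt(P(y, 5) + j) = sqrt(5*(1 + 5) - 20*I*sqrt(141)) = sqrt(5*6 - 20*I*sqrt(141)) = sqrt(30 - 20*I*sqrt(141))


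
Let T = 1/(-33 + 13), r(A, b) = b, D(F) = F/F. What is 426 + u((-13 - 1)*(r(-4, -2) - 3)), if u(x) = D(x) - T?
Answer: 8541/20 ≈ 427.05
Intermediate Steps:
D(F) = 1
T = -1/20 (T = 1/(-20) = -1/20 ≈ -0.050000)
u(x) = 21/20 (u(x) = 1 - 1*(-1/20) = 1 + 1/20 = 21/20)
426 + u((-13 - 1)*(r(-4, -2) - 3)) = 426 + 21/20 = 8541/20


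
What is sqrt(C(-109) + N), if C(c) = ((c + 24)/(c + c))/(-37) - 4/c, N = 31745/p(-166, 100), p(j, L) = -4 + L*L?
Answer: sqrt(26550006532329)/2879562 ≈ 1.7894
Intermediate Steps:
p(j, L) = -4 + L**2
N = 4535/1428 (N = 31745/(-4 + 100**2) = 31745/(-4 + 10000) = 31745/9996 = 31745*(1/9996) = 4535/1428 ≈ 3.1758)
C(c) = -4/c - (24 + c)/(74*c) (C(c) = ((24 + c)/((2*c)))*(-1/37) - 4/c = ((24 + c)*(1/(2*c)))*(-1/37) - 4/c = ((24 + c)/(2*c))*(-1/37) - 4/c = -(24 + c)/(74*c) - 4/c = -4/c - (24 + c)/(74*c))
sqrt(C(-109) + N) = sqrt((1/74)*(-320 - 1*(-109))/(-109) + 4535/1428) = sqrt((1/74)*(-1/109)*(-320 + 109) + 4535/1428) = sqrt((1/74)*(-1/109)*(-211) + 4535/1428) = sqrt(211/8066 + 4535/1428) = sqrt(18440309/5759124) = sqrt(26550006532329)/2879562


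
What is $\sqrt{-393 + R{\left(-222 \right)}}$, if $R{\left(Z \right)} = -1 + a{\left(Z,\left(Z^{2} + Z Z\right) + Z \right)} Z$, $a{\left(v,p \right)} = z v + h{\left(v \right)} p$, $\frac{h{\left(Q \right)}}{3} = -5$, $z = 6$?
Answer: $31 \sqrt{341090} \approx 18105.0$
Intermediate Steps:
$h{\left(Q \right)} = -15$ ($h{\left(Q \right)} = 3 \left(-5\right) = -15$)
$a{\left(v,p \right)} = - 15 p + 6 v$ ($a{\left(v,p \right)} = 6 v - 15 p = - 15 p + 6 v$)
$R{\left(Z \right)} = -1 + Z \left(- 30 Z^{2} - 9 Z\right)$ ($R{\left(Z \right)} = -1 + \left(- 15 \left(\left(Z^{2} + Z Z\right) + Z\right) + 6 Z\right) Z = -1 + \left(- 15 \left(\left(Z^{2} + Z^{2}\right) + Z\right) + 6 Z\right) Z = -1 + \left(- 15 \left(2 Z^{2} + Z\right) + 6 Z\right) Z = -1 + \left(- 15 \left(Z + 2 Z^{2}\right) + 6 Z\right) Z = -1 + \left(\left(- 30 Z^{2} - 15 Z\right) + 6 Z\right) Z = -1 + \left(- 30 Z^{2} - 9 Z\right) Z = -1 + Z \left(- 30 Z^{2} - 9 Z\right)$)
$\sqrt{-393 + R{\left(-222 \right)}} = \sqrt{-393 - \left(1 - \left(-222\right)^{2} \left(-9 - -6660\right)\right)} = \sqrt{-393 - \left(1 - 49284 \left(-9 + 6660\right)\right)} = \sqrt{-393 + \left(-1 + 49284 \cdot 6651\right)} = \sqrt{-393 + \left(-1 + 327787884\right)} = \sqrt{-393 + 327787883} = \sqrt{327787490} = 31 \sqrt{341090}$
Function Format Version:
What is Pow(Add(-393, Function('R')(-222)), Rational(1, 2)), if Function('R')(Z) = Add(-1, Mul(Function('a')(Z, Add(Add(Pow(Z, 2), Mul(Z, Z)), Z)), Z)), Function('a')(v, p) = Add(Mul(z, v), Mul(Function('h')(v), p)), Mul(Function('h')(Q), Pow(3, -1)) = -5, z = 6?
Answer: Mul(31, Pow(341090, Rational(1, 2))) ≈ 18105.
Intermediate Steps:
Function('h')(Q) = -15 (Function('h')(Q) = Mul(3, -5) = -15)
Function('a')(v, p) = Add(Mul(-15, p), Mul(6, v)) (Function('a')(v, p) = Add(Mul(6, v), Mul(-15, p)) = Add(Mul(-15, p), Mul(6, v)))
Function('R')(Z) = Add(-1, Mul(Z, Add(Mul(-30, Pow(Z, 2)), Mul(-9, Z)))) (Function('R')(Z) = Add(-1, Mul(Add(Mul(-15, Add(Add(Pow(Z, 2), Mul(Z, Z)), Z)), Mul(6, Z)), Z)) = Add(-1, Mul(Add(Mul(-15, Add(Add(Pow(Z, 2), Pow(Z, 2)), Z)), Mul(6, Z)), Z)) = Add(-1, Mul(Add(Mul(-15, Add(Mul(2, Pow(Z, 2)), Z)), Mul(6, Z)), Z)) = Add(-1, Mul(Add(Mul(-15, Add(Z, Mul(2, Pow(Z, 2)))), Mul(6, Z)), Z)) = Add(-1, Mul(Add(Add(Mul(-30, Pow(Z, 2)), Mul(-15, Z)), Mul(6, Z)), Z)) = Add(-1, Mul(Add(Mul(-30, Pow(Z, 2)), Mul(-9, Z)), Z)) = Add(-1, Mul(Z, Add(Mul(-30, Pow(Z, 2)), Mul(-9, Z)))))
Pow(Add(-393, Function('R')(-222)), Rational(1, 2)) = Pow(Add(-393, Add(-1, Mul(Pow(-222, 2), Add(-9, Mul(-30, -222))))), Rational(1, 2)) = Pow(Add(-393, Add(-1, Mul(49284, Add(-9, 6660)))), Rational(1, 2)) = Pow(Add(-393, Add(-1, Mul(49284, 6651))), Rational(1, 2)) = Pow(Add(-393, Add(-1, 327787884)), Rational(1, 2)) = Pow(Add(-393, 327787883), Rational(1, 2)) = Pow(327787490, Rational(1, 2)) = Mul(31, Pow(341090, Rational(1, 2)))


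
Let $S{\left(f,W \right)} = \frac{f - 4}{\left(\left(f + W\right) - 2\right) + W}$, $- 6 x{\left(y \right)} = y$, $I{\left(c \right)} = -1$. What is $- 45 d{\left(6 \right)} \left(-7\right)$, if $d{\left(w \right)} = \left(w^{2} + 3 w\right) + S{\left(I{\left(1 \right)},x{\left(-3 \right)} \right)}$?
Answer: $\frac{35595}{2} \approx 17798.0$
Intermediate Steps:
$x{\left(y \right)} = - \frac{y}{6}$
$S{\left(f,W \right)} = \frac{-4 + f}{-2 + f + 2 W}$ ($S{\left(f,W \right)} = \frac{-4 + f}{\left(\left(W + f\right) - 2\right) + W} = \frac{-4 + f}{\left(-2 + W + f\right) + W} = \frac{-4 + f}{-2 + f + 2 W}$)
$d{\left(w \right)} = \frac{5}{2} + w^{2} + 3 w$ ($d{\left(w \right)} = \left(w^{2} + 3 w\right) + \frac{-4 - 1}{-2 - 1 + 2 \left(\left(- \frac{1}{6}\right) \left(-3\right)\right)} = \left(w^{2} + 3 w\right) + \frac{1}{-2 - 1 + 2 \cdot \frac{1}{2}} \left(-5\right) = \left(w^{2} + 3 w\right) + \frac{1}{-2 - 1 + 1} \left(-5\right) = \left(w^{2} + 3 w\right) + \frac{1}{-2} \left(-5\right) = \left(w^{2} + 3 w\right) - - \frac{5}{2} = \left(w^{2} + 3 w\right) + \frac{5}{2} = \frac{5}{2} + w^{2} + 3 w$)
$- 45 d{\left(6 \right)} \left(-7\right) = - 45 \left(\frac{5}{2} + 6^{2} + 3 \cdot 6\right) \left(-7\right) = - 45 \left(\frac{5}{2} + 36 + 18\right) \left(-7\right) = \left(-45\right) \frac{113}{2} \left(-7\right) = \left(- \frac{5085}{2}\right) \left(-7\right) = \frac{35595}{2}$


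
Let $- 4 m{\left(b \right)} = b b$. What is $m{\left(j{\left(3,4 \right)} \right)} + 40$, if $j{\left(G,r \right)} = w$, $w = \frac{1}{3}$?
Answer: $\frac{1439}{36} \approx 39.972$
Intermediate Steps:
$w = \frac{1}{3} \approx 0.33333$
$j{\left(G,r \right)} = \frac{1}{3}$
$m{\left(b \right)} = - \frac{b^{2}}{4}$ ($m{\left(b \right)} = - \frac{b b}{4} = - \frac{b^{2}}{4}$)
$m{\left(j{\left(3,4 \right)} \right)} + 40 = - \frac{1}{4 \cdot 9} + 40 = \left(- \frac{1}{4}\right) \frac{1}{9} + 40 = - \frac{1}{36} + 40 = \frac{1439}{36}$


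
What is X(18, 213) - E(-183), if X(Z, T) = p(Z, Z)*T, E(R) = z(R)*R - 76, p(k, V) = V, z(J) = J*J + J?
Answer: 6098908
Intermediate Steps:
z(J) = J + J**2 (z(J) = J**2 + J = J + J**2)
E(R) = -76 + R**2*(1 + R) (E(R) = (R*(1 + R))*R - 76 = R**2*(1 + R) - 76 = -76 + R**2*(1 + R))
X(Z, T) = T*Z (X(Z, T) = Z*T = T*Z)
X(18, 213) - E(-183) = 213*18 - (-76 + (-183)**2*(1 - 183)) = 3834 - (-76 + 33489*(-182)) = 3834 - (-76 - 6094998) = 3834 - 1*(-6095074) = 3834 + 6095074 = 6098908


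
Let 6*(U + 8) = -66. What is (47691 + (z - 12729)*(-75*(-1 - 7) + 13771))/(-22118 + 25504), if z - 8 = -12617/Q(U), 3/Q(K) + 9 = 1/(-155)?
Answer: 2711856406/25395 ≈ 1.0679e+5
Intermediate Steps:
U = -19 (U = -8 + (⅙)*(-66) = -8 - 11 = -19)
Q(K) = -465/1396 (Q(K) = 3/(-9 + 1/(-155)) = 3/(-9 - 1/155) = 3/(-1396/155) = 3*(-155/1396) = -465/1396)
z = 568292/15 (z = 8 - 12617/(-465/1396) = 8 - 12617*(-1396/465) = 8 + 568172/15 = 568292/15 ≈ 37886.)
(47691 + (z - 12729)*(-75*(-1 - 7) + 13771))/(-22118 + 25504) = (47691 + (568292/15 - 12729)*(-75*(-1 - 7) + 13771))/(-22118 + 25504) = (47691 + 377357*(-75*(-8) + 13771)/15)/3386 = (47691 + 377357*(600 + 13771)/15)*(1/3386) = (47691 + (377357/15)*14371)*(1/3386) = (47691 + 5422997447/15)*(1/3386) = (5423712812/15)*(1/3386) = 2711856406/25395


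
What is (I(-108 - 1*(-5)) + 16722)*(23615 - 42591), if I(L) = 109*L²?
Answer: -22260802528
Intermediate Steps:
(I(-108 - 1*(-5)) + 16722)*(23615 - 42591) = (109*(-108 - 1*(-5))² + 16722)*(23615 - 42591) = (109*(-108 + 5)² + 16722)*(-18976) = (109*(-103)² + 16722)*(-18976) = (109*10609 + 16722)*(-18976) = (1156381 + 16722)*(-18976) = 1173103*(-18976) = -22260802528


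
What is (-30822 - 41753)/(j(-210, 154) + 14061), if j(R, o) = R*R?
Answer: -72575/58161 ≈ -1.2478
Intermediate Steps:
j(R, o) = R²
(-30822 - 41753)/(j(-210, 154) + 14061) = (-30822 - 41753)/((-210)² + 14061) = -72575/(44100 + 14061) = -72575/58161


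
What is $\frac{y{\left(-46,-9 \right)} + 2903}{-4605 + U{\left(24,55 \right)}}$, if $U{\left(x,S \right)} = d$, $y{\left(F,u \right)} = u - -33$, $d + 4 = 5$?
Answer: $- \frac{2927}{4604} \approx -0.63575$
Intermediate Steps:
$d = 1$ ($d = -4 + 5 = 1$)
$y{\left(F,u \right)} = 33 + u$ ($y{\left(F,u \right)} = u + 33 = 33 + u$)
$U{\left(x,S \right)} = 1$
$\frac{y{\left(-46,-9 \right)} + 2903}{-4605 + U{\left(24,55 \right)}} = \frac{\left(33 - 9\right) + 2903}{-4605 + 1} = \frac{24 + 2903}{-4604} = 2927 \left(- \frac{1}{4604}\right) = - \frac{2927}{4604}$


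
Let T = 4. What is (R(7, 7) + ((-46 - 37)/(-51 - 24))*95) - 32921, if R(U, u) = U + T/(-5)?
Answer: -98429/3 ≈ -32810.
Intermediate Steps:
R(U, u) = -⅘ + U (R(U, u) = U + 4/(-5) = U + 4*(-⅕) = U - ⅘ = -⅘ + U)
(R(7, 7) + ((-46 - 37)/(-51 - 24))*95) - 32921 = ((-⅘ + 7) + ((-46 - 37)/(-51 - 24))*95) - 32921 = (31/5 - 83/(-75)*95) - 32921 = (31/5 - 83*(-1/75)*95) - 32921 = (31/5 + (83/75)*95) - 32921 = (31/5 + 1577/15) - 32921 = 334/3 - 32921 = -98429/3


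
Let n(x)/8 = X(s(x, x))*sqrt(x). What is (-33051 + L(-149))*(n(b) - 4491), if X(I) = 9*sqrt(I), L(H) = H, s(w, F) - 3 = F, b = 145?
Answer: 149101200 - 4780800*sqrt(5365) ≈ -2.0107e+8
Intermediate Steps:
s(w, F) = 3 + F
n(x) = 72*sqrt(x)*sqrt(3 + x) (n(x) = 8*((9*sqrt(3 + x))*sqrt(x)) = 8*(9*sqrt(x)*sqrt(3 + x)) = 72*sqrt(x)*sqrt(3 + x))
(-33051 + L(-149))*(n(b) - 4491) = (-33051 - 149)*(72*sqrt(145)*sqrt(3 + 145) - 4491) = -33200*(72*sqrt(145)*sqrt(148) - 4491) = -33200*(72*sqrt(145)*(2*sqrt(37)) - 4491) = -33200*(144*sqrt(5365) - 4491) = -33200*(-4491 + 144*sqrt(5365)) = 149101200 - 4780800*sqrt(5365)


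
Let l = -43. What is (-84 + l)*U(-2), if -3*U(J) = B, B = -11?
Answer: -1397/3 ≈ -465.67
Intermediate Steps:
U(J) = 11/3 (U(J) = -⅓*(-11) = 11/3)
(-84 + l)*U(-2) = (-84 - 43)*(11/3) = -127*11/3 = -1397/3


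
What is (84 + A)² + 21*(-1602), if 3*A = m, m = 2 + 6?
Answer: -235178/9 ≈ -26131.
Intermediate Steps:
m = 8
A = 8/3 (A = (⅓)*8 = 8/3 ≈ 2.6667)
(84 + A)² + 21*(-1602) = (84 + 8/3)² + 21*(-1602) = (260/3)² - 33642 = 67600/9 - 33642 = -235178/9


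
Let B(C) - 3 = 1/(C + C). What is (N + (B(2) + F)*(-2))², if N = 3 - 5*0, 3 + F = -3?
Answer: 289/4 ≈ 72.250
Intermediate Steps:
F = -6 (F = -3 - 3 = -6)
B(C) = 3 + 1/(2*C) (B(C) = 3 + 1/(C + C) = 3 + 1/(2*C))
N = 3 (N = 3 + 0 = 3)
(N + (B(2) + F)*(-2))² = (3 + ((3 + (½)/2) - 6)*(-2))² = (3 + ((3 + (½)*(½)) - 6)*(-2))² = (3 + ((3 + ¼) - 6)*(-2))² = (3 + (13/4 - 6)*(-2))² = (3 - 11/4*(-2))² = (3 + 11/2)² = (17/2)² = 289/4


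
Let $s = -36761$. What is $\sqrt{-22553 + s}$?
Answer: $i \sqrt{59314} \approx 243.54 i$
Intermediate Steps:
$\sqrt{-22553 + s} = \sqrt{-22553 - 36761} = \sqrt{-59314} = i \sqrt{59314}$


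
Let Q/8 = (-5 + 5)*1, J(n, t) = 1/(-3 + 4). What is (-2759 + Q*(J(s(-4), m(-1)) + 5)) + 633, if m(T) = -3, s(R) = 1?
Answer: -2126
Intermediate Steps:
J(n, t) = 1 (J(n, t) = 1/1 = 1)
Q = 0 (Q = 8*((-5 + 5)*1) = 8*(0*1) = 8*0 = 0)
(-2759 + Q*(J(s(-4), m(-1)) + 5)) + 633 = (-2759 + 0*(1 + 5)) + 633 = (-2759 + 0*6) + 633 = (-2759 + 0) + 633 = -2759 + 633 = -2126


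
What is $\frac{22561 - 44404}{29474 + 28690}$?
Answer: $- \frac{7281}{19388} \approx -0.37554$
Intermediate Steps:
$\frac{22561 - 44404}{29474 + 28690} = - \frac{21843}{58164} = \left(-21843\right) \frac{1}{58164} = - \frac{7281}{19388}$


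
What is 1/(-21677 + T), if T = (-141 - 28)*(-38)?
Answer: -1/15255 ≈ -6.5552e-5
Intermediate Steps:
T = 6422 (T = -169*(-38) = 6422)
1/(-21677 + T) = 1/(-21677 + 6422) = 1/(-15255) = -1/15255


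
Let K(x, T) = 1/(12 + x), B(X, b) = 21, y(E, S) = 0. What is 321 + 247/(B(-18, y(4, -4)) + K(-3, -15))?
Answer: 3327/10 ≈ 332.70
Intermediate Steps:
321 + 247/(B(-18, y(4, -4)) + K(-3, -15)) = 321 + 247/(21 + 1/(12 - 3)) = 321 + 247/(21 + 1/9) = 321 + 247/(21 + ⅑) = 321 + 247/(190/9) = 321 + 247*(9/190) = 321 + 117/10 = 3327/10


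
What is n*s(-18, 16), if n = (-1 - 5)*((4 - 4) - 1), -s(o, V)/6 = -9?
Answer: 324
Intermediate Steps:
s(o, V) = 54 (s(o, V) = -6*(-9) = 54)
n = 6 (n = -6*(0 - 1) = -6*(-1) = 6)
n*s(-18, 16) = 6*54 = 324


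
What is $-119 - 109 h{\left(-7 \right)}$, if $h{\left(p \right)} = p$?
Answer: $644$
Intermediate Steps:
$-119 - 109 h{\left(-7 \right)} = -119 - -763 = -119 + 763 = 644$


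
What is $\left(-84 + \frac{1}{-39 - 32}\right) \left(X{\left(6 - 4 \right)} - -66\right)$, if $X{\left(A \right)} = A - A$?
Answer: $- \frac{393690}{71} \approx -5544.9$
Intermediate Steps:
$X{\left(A \right)} = 0$
$\left(-84 + \frac{1}{-39 - 32}\right) \left(X{\left(6 - 4 \right)} - -66\right) = \left(-84 + \frac{1}{-39 - 32}\right) \left(0 - -66\right) = \left(-84 + \frac{1}{-71}\right) \left(0 + 66\right) = \left(-84 - \frac{1}{71}\right) 66 = \left(- \frac{5965}{71}\right) 66 = - \frac{393690}{71}$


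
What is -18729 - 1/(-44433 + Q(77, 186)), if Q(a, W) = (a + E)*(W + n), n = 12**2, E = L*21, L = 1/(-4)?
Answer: -777459517/41511 ≈ -18729.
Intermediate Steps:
L = -1/4 ≈ -0.25000
E = -21/4 (E = -1/4*21 = -21/4 ≈ -5.2500)
n = 144
Q(a, W) = (144 + W)*(-21/4 + a) (Q(a, W) = (a - 21/4)*(W + 144) = (-21/4 + a)*(144 + W) = (144 + W)*(-21/4 + a))
-18729 - 1/(-44433 + Q(77, 186)) = -18729 - 1/(-44433 + (-756 + 144*77 - 21/4*186 + 186*77)) = -18729 - 1/(-44433 + (-756 + 11088 - 1953/2 + 14322)) = -18729 - 1/(-44433 + 47355/2) = -18729 - 1/(-41511/2) = -18729 - 1*(-2/41511) = -18729 + 2/41511 = -777459517/41511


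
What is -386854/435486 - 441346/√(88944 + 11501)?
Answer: -193427/217743 - 441346*√100445/100445 ≈ -1393.5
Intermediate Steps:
-386854/435486 - 441346/√(88944 + 11501) = -386854*1/435486 - 441346*√100445/100445 = -193427/217743 - 441346*√100445/100445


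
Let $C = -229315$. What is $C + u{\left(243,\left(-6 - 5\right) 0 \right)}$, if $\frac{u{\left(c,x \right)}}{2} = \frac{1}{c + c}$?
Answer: $- \frac{55723544}{243} \approx -2.2932 \cdot 10^{5}$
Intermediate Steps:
$u{\left(c,x \right)} = \frac{1}{c}$ ($u{\left(c,x \right)} = \frac{2}{c + c} = \frac{2}{2 c} = 2 \frac{1}{2 c} = \frac{1}{c}$)
$C + u{\left(243,\left(-6 - 5\right) 0 \right)} = -229315 + \frac{1}{243} = - \frac{55723544}{243}$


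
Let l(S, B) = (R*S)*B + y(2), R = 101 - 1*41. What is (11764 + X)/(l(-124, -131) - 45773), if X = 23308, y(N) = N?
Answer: 35072/928869 ≈ 0.037758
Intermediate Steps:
R = 60 (R = 101 - 41 = 60)
l(S, B) = 2 + 60*B*S (l(S, B) = (60*S)*B + 2 = 60*B*S + 2 = 2 + 60*B*S)
(11764 + X)/(l(-124, -131) - 45773) = (11764 + 23308)/((2 + 60*(-131)*(-124)) - 45773) = 35072/((2 + 974640) - 45773) = 35072/(974642 - 45773) = 35072/928869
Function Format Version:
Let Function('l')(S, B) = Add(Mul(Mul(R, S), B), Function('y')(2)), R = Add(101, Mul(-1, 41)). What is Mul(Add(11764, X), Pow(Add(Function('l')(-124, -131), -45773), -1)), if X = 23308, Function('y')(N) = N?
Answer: Rational(35072, 928869) ≈ 0.037758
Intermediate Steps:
R = 60 (R = Add(101, -41) = 60)
Function('l')(S, B) = Add(2, Mul(60, B, S)) (Function('l')(S, B) = Add(Mul(Mul(60, S), B), 2) = Add(Mul(60, B, S), 2) = Add(2, Mul(60, B, S)))
Mul(Add(11764, X), Pow(Add(Function('l')(-124, -131), -45773), -1)) = Mul(Add(11764, 23308), Pow(Add(Add(2, Mul(60, -131, -124)), -45773), -1)) = Mul(35072, Pow(Add(Add(2, 974640), -45773), -1)) = Mul(35072, Pow(Add(974642, -45773), -1)) = Mul(35072, Pow(928869, -1)) = Mul(35072, Rational(1, 928869)) = Rational(35072, 928869)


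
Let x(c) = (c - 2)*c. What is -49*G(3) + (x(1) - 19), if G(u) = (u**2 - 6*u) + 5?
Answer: 176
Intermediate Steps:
x(c) = c*(-2 + c) (x(c) = (-2 + c)*c = c*(-2 + c))
G(u) = 5 + u**2 - 6*u
-49*G(3) + (x(1) - 19) = -49*(5 + 3**2 - 6*3) + (1*(-2 + 1) - 19) = -49*(5 + 9 - 18) + (1*(-1) - 19) = -49*(-4) + (-1 - 19) = 196 - 20 = 176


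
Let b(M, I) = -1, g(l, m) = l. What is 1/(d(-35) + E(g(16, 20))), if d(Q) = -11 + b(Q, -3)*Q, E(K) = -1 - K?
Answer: ⅐ ≈ 0.14286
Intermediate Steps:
d(Q) = -11 - Q
1/(d(-35) + E(g(16, 20))) = 1/((-11 - 1*(-35)) + (-1 - 1*16)) = 1/((-11 + 35) + (-1 - 16)) = 1/(24 - 17) = 1/7 = ⅐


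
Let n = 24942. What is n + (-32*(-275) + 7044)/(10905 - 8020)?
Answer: 71973514/2885 ≈ 24948.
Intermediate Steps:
n + (-32*(-275) + 7044)/(10905 - 8020) = 24942 + (-32*(-275) + 7044)/(10905 - 8020) = 24942 + (8800 + 7044)/2885 = 24942 + 15844*(1/2885) = 24942 + 15844/2885 = 71973514/2885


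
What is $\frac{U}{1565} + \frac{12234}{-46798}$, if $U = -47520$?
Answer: $- \frac{224298717}{7323887} \approx -30.626$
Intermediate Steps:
$\frac{U}{1565} + \frac{12234}{-46798} = - \frac{47520}{1565} + \frac{12234}{-46798} = \left(-47520\right) \frac{1}{1565} + 12234 \left(- \frac{1}{46798}\right) = - \frac{9504}{313} - \frac{6117}{23399} = - \frac{224298717}{7323887}$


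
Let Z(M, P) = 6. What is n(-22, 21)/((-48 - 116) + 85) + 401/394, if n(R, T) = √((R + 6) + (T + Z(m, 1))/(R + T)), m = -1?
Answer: 401/394 - I*√43/79 ≈ 1.0178 - 0.083006*I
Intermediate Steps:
n(R, T) = √(6 + R + (6 + T)/(R + T)) (n(R, T) = √((R + 6) + (T + 6)/(R + T)) = √((6 + R) + (6 + T)/(R + T)) = √(6 + R + (6 + T)/(R + T)))
n(-22, 21)/((-48 - 116) + 85) + 401/394 = √((6 + 21 + (6 - 22)*(-22 + 21))/(-22 + 21))/((-48 - 116) + 85) + 401/394 = √((6 + 21 - 16*(-1))/(-1))/(-164 + 85) + 401*(1/394) = √(-(6 + 21 + 16))/(-79) + 401/394 = √(-1*43)*(-1/79) + 401/394 = √(-43)*(-1/79) + 401/394 = (I*√43)*(-1/79) + 401/394 = -I*√43/79 + 401/394 = 401/394 - I*√43/79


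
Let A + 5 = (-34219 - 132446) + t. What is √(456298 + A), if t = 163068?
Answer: 2*√113174 ≈ 672.83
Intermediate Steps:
A = -3602 (A = -5 + ((-34219 - 132446) + 163068) = -5 + (-166665 + 163068) = -5 - 3597 = -3602)
√(456298 + A) = √(456298 - 3602) = √452696 = 2*√113174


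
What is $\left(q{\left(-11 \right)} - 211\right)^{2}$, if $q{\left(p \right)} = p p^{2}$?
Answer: $2377764$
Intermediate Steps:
$q{\left(p \right)} = p^{3}$
$\left(q{\left(-11 \right)} - 211\right)^{2} = \left(\left(-11\right)^{3} - 211\right)^{2} = \left(-1331 - 211\right)^{2} = \left(-1542\right)^{2} = 2377764$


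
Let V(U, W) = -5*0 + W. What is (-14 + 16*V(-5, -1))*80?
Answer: -2400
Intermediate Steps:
V(U, W) = W (V(U, W) = 0 + W = W)
(-14 + 16*V(-5, -1))*80 = (-14 + 16*(-1))*80 = (-14 - 16)*80 = -30*80 = -2400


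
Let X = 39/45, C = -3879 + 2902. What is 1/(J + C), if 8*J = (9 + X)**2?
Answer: -225/217087 ≈ -0.0010365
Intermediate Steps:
C = -977
X = 13/15 (X = 39*(1/45) = 13/15 ≈ 0.86667)
J = 2738/225 (J = (9 + 13/15)**2/8 = (148/15)**2/8 = (1/8)*(21904/225) = 2738/225 ≈ 12.169)
1/(J + C) = 1/(2738/225 - 977) = 1/(-217087/225) = -225/217087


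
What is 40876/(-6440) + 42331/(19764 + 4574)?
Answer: -45139278/9796045 ≈ -4.6079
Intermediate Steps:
40876/(-6440) + 42331/(19764 + 4574) = 40876*(-1/6440) + 42331/24338 = -10219/1610 + 42331*(1/24338) = -10219/1610 + 42331/24338 = -45139278/9796045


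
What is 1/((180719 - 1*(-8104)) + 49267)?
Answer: 1/238090 ≈ 4.2001e-6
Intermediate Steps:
1/((180719 - 1*(-8104)) + 49267) = 1/((180719 + 8104) + 49267) = 1/(188823 + 49267) = 1/238090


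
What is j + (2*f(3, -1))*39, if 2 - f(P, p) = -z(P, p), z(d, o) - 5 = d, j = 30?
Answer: 810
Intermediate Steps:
z(d, o) = 5 + d
f(P, p) = 7 + P (f(P, p) = 2 - (-1)*(5 + P) = 2 - (-5 - P) = 2 + (5 + P) = 7 + P)
j + (2*f(3, -1))*39 = 30 + (2*(7 + 3))*39 = 30 + (2*10)*39 = 30 + 20*39 = 30 + 780 = 810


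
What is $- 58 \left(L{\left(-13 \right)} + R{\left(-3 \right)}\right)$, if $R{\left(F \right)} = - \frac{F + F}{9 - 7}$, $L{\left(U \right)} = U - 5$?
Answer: $870$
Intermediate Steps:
$L{\left(U \right)} = -5 + U$ ($L{\left(U \right)} = U - 5 = -5 + U$)
$R{\left(F \right)} = - F$ ($R{\left(F \right)} = - \frac{2 F}{2} = - F$)
$- 58 \left(L{\left(-13 \right)} + R{\left(-3 \right)}\right) = - 58 \left(\left(-5 - 13\right) - -3\right) = - 58 \left(-18 + 3\right) = \left(-58\right) \left(-15\right) = 870$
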